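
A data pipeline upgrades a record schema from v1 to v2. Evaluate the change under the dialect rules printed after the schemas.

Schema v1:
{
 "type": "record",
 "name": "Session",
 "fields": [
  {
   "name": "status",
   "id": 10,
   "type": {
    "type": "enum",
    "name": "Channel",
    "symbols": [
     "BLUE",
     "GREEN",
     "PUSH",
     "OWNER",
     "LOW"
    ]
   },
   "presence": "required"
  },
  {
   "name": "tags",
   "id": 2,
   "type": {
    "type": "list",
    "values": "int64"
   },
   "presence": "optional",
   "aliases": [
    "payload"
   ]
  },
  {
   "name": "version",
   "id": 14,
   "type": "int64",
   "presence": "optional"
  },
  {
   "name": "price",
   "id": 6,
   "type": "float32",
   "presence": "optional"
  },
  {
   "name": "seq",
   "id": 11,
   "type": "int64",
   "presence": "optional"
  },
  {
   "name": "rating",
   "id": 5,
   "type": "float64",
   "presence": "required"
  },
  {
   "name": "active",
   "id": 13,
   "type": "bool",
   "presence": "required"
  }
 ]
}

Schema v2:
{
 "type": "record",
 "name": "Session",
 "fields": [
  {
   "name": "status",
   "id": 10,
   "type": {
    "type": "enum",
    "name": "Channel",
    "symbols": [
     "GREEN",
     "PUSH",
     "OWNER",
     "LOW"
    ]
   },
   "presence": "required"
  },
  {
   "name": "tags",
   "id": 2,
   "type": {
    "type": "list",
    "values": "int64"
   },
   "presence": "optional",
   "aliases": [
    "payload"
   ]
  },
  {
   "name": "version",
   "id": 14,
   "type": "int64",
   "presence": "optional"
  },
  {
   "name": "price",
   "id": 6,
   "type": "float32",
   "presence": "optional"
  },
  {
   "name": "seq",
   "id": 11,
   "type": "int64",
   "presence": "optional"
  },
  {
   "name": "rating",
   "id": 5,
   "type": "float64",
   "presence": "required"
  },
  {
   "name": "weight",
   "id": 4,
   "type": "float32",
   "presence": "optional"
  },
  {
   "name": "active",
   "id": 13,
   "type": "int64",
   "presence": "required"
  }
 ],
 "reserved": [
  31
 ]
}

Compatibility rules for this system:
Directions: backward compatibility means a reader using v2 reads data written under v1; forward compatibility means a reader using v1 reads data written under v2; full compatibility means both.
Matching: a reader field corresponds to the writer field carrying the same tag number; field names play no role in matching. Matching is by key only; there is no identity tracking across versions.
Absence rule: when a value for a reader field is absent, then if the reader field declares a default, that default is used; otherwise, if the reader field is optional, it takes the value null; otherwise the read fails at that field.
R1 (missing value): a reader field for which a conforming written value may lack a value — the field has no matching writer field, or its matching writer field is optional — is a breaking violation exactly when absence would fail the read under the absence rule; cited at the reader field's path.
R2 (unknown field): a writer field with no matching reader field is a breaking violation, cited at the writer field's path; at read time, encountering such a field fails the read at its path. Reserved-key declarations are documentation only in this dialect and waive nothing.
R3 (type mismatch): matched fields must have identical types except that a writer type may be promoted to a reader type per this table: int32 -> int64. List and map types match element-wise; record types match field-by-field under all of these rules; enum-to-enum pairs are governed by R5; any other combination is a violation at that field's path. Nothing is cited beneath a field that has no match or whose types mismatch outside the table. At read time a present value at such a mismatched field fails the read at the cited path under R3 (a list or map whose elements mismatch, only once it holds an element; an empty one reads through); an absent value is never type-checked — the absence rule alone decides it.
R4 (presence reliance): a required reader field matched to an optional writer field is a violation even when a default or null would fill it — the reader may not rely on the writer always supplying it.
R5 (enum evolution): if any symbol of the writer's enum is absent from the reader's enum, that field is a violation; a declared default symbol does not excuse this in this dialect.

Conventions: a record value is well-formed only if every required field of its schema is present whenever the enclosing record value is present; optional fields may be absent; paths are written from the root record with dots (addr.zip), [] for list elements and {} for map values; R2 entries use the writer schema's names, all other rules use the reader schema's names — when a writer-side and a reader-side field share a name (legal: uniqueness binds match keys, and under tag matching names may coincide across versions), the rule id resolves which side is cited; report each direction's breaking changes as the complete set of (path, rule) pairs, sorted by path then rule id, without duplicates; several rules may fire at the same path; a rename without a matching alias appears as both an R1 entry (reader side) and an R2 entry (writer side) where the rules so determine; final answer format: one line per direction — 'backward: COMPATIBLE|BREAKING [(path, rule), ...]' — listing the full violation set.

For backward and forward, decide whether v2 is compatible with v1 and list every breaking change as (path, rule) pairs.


in Session below, arrows point writer -> reader
backward pass over Session, reader schema v2, writer schema v1:
  status: Channel -> Channel, writer required; from status
  tags: list<int64> -> list<int64>, writer optional; from tags
  version: int64 -> int64, writer optional; from version
  price: float32 -> float32, writer optional; from price
  seq: int64 -> int64, writer optional; from seq
  rating: float64 -> float64, writer required; from rating
  weight has no writer counterpart
  active: bool -> int64, writer required; from active
  breaking: (active, R3)
  breaking: (status, R5)
  backward on Session therefore BREAKING (2)
forward pass over Session, reader schema v1, writer schema v2:
  status: Channel -> Channel, writer required; from status
  tags: list<int64> -> list<int64>, writer optional; from tags
  version: int64 -> int64, writer optional; from version
  price: float32 -> float32, writer optional; from price
  seq: int64 -> int64, writer optional; from seq
  rating: float64 -> float64, writer required; from rating
  active: int64 -> bool, writer required; from active
  writer field weight has no reader counterpart
  breaking: (active, R3)
  breaking: (weight, R2)
  forward on Session therefore BREAKING (2)

backward: BREAKING [(active, R3), (status, R5)]; forward: BREAKING [(active, R3), (weight, R2)]


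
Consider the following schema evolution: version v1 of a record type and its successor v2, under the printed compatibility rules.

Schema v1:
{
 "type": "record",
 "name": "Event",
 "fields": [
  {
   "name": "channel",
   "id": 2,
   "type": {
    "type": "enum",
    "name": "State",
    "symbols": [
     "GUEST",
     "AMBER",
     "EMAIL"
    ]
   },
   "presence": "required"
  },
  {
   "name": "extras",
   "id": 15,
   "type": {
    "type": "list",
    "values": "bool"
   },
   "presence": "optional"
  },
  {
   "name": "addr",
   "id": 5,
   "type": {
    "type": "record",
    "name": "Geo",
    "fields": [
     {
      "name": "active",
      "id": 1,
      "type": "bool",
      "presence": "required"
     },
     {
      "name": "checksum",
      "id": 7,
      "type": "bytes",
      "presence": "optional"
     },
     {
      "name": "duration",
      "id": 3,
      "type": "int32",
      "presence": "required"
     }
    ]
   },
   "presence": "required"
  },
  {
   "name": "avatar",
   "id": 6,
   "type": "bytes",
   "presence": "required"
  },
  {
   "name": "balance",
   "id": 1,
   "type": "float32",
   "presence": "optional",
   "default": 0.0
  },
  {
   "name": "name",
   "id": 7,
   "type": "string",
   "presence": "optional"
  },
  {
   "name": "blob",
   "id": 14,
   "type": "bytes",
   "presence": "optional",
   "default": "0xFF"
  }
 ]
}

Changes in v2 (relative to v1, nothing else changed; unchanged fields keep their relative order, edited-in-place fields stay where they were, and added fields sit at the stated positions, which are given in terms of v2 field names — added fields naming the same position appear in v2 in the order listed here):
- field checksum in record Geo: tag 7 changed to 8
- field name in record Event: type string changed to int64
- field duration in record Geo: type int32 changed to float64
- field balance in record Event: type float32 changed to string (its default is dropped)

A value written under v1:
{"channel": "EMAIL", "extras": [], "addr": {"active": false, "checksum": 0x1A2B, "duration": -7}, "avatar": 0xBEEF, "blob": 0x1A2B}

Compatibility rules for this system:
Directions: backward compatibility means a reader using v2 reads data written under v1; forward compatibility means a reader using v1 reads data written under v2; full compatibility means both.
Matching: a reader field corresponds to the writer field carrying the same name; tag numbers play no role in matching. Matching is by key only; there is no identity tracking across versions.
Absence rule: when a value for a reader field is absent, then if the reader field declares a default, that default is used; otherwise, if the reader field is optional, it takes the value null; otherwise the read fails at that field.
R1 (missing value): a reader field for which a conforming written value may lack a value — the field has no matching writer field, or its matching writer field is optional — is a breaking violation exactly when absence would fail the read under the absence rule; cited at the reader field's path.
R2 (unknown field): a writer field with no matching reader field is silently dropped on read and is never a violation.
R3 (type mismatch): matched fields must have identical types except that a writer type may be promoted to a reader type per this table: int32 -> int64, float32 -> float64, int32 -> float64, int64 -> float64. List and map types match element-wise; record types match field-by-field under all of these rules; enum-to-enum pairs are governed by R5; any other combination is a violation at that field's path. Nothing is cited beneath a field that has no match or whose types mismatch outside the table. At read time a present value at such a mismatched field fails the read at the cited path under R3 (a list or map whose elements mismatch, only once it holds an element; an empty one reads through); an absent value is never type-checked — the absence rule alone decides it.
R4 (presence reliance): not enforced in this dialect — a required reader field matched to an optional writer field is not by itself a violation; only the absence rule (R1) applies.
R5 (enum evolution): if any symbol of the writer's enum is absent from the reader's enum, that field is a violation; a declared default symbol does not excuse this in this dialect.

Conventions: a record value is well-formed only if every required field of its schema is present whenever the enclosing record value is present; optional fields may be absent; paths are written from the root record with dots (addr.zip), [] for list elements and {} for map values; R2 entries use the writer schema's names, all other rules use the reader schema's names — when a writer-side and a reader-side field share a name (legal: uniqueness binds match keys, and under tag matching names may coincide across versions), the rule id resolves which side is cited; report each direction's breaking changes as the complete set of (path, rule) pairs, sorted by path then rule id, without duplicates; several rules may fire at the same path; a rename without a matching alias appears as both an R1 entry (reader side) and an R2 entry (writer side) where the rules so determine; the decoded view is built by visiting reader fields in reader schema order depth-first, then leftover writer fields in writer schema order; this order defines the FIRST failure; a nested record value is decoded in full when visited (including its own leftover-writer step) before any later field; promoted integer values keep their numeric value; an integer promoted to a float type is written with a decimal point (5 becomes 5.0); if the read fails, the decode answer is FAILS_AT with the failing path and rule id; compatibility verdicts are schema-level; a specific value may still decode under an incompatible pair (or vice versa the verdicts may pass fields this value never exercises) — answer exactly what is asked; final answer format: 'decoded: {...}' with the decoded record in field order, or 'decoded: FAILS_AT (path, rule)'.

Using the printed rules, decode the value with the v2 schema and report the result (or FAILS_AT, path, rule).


each type pair in Event: writer, then reader
decoding the Event value with the v2 reader:
  channel := "EMAIL"
  extras := []
  addr.active := false
  addr.checksum := 0x1A2B
  addr.duration := -7.0 (int32 -> float64)
  avatar := 0xBEEF
  balance := null (absent, optional -> null)
  name := null (absent, optional -> null)
  blob := 0x1A2B
  => decoded: {"channel": "EMAIL", "extras": [], "addr": {"active": false, "checksum": 0x1A2B, "duration": -7.0}, "avatar": 0xBEEF, "balance": null, "name": null, "blob": 0x1A2B}
diffs on Event not affecting the asked answer:
  field checksum in record Geo: tag 7 changed to 8 -> triggers nothing under the printed rules; the Event answer is the same either way
  field name in record Event: type string changed to int64 -> matters for Event compatibility verdicts, not for this value's decode
  field duration in record Geo: type int32 changed to float64 -> matters for Event compatibility verdicts, not for this value's decode

decoded: {"channel": "EMAIL", "extras": [], "addr": {"active": false, "checksum": 0x1A2B, "duration": -7.0}, "avatar": 0xBEEF, "balance": null, "name": null, "blob": 0x1A2B}


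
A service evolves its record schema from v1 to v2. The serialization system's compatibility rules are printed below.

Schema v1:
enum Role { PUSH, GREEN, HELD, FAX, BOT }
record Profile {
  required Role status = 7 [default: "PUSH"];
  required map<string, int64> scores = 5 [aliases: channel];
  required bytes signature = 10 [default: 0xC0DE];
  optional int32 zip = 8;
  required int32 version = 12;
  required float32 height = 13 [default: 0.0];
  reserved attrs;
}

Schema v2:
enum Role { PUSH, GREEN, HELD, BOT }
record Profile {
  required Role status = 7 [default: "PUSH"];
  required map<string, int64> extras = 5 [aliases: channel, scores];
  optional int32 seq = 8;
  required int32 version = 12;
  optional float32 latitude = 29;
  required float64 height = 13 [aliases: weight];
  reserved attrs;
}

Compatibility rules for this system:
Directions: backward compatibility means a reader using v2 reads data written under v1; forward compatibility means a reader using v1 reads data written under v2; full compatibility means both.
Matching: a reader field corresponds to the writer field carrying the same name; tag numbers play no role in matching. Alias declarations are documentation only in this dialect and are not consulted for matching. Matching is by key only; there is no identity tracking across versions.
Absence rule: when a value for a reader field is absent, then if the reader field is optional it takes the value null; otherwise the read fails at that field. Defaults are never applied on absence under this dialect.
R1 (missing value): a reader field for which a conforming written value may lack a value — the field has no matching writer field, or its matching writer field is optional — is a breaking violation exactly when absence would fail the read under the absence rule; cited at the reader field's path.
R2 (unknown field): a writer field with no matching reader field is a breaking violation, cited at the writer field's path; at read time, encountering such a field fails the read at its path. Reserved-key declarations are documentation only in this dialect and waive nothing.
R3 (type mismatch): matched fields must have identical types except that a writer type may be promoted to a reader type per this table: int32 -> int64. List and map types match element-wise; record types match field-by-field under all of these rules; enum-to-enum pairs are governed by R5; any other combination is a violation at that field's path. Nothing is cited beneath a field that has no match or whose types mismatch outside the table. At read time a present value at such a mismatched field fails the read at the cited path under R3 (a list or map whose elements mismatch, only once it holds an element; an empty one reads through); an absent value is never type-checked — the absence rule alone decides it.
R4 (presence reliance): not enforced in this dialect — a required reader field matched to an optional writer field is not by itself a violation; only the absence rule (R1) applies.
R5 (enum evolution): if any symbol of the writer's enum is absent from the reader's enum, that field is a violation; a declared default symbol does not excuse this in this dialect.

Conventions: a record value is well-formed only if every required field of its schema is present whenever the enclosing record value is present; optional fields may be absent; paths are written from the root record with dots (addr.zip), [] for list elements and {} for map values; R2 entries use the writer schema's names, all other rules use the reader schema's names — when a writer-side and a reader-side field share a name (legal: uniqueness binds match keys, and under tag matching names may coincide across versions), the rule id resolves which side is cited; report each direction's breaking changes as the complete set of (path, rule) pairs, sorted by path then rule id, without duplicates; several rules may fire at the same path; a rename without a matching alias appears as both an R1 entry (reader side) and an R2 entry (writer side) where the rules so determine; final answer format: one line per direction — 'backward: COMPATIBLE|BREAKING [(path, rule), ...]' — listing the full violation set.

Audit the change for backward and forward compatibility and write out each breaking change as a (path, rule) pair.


arrows below run writer -> reader for Profile
checking backward for Profile: reader v2 against writer v1:
  status <- status (Role -> Role, writer required)
  extras: no writer match
  seq: no writer match
  version <- version (int32 -> int32, writer required)
  latitude: no writer match
  height <- height (float32 -> float64, writer required)
  scores (writer side), unknown to reader
  signature (writer side), unknown to reader
  zip (writer side), unknown to reader
  rule R1 violated at extras
  rule R3 violated at height
  rule R2 violated at scores
  rule R2 violated at signature
  rule R5 violated at status
  rule R2 violated at zip
  => backward verdict for Profile: BREAKING, 6 violation(s)
checking forward for Profile: reader v1 against writer v2:
  status <- status (Role -> Role, writer required)
  scores: no writer match
  signature: no writer match
  zip: no writer match
  version <- version (int32 -> int32, writer required)
  height <- height (float64 -> float32, writer required)
  extras (writer side), unknown to reader
  seq (writer side), unknown to reader
  latitude (writer side), unknown to reader
  rule R2 violated at extras
  rule R3 violated at height
  rule R2 violated at latitude
  rule R1 violated at scores
  rule R2 violated at seq
  rule R1 violated at signature
  => forward verdict for Profile: BREAKING, 6 violation(s)

backward: BREAKING [(extras, R1), (height, R3), (scores, R2), (signature, R2), (status, R5), (zip, R2)]; forward: BREAKING [(extras, R2), (height, R3), (latitude, R2), (scores, R1), (seq, R2), (signature, R1)]


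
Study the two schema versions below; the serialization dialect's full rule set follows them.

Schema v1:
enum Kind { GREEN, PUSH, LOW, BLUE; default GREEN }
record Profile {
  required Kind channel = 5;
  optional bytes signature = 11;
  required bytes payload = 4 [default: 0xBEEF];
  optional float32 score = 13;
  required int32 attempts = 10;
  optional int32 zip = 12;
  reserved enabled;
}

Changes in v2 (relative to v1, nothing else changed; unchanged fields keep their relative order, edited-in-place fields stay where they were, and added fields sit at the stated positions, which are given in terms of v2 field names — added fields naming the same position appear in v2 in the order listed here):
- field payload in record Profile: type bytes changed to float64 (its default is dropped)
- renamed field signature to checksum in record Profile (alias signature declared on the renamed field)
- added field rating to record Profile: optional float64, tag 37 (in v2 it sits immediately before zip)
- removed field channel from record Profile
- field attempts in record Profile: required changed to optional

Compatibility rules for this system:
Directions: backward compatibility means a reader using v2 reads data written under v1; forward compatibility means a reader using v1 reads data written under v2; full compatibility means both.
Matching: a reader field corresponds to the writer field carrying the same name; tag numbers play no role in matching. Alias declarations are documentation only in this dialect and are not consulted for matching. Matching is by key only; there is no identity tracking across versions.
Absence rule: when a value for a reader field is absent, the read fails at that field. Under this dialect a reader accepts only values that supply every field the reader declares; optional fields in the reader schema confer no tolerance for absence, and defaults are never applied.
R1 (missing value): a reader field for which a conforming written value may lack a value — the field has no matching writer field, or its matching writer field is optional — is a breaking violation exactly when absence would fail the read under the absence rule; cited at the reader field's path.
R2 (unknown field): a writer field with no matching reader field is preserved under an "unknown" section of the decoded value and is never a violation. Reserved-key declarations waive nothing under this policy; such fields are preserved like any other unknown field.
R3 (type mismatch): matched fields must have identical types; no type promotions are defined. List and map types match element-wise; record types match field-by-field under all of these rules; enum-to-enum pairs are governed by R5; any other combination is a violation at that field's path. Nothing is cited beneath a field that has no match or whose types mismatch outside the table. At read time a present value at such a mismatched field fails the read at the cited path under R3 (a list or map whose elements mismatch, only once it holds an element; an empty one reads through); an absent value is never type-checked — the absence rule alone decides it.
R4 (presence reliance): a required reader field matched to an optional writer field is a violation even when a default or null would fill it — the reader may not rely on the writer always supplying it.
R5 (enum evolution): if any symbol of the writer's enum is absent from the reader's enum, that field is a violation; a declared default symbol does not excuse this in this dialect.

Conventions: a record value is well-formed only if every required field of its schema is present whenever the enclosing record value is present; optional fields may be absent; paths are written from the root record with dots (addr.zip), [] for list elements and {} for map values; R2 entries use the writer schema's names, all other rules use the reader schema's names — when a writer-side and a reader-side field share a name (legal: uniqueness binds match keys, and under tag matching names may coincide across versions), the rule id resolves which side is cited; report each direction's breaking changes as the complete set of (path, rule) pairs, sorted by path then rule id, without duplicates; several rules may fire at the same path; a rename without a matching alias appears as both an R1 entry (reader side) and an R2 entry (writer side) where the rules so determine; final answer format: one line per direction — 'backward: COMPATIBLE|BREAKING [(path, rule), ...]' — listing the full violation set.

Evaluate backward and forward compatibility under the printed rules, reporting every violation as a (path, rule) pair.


the writer's type comes first in each Profile pair
backward pass over Profile, reader schema v2, writer schema v1:
  checksum: no writer-side match
  payload: paired with writer payload (bytes -> float64; writer required)
  score: paired with writer score (float32 -> float32; writer optional)
  attempts: paired with writer attempts (int32 -> int32; writer required)
  rating: no writer-side match
  zip: paired with writer zip (int32 -> int32; writer optional)
  writer channel: unknown to reader
  writer signature: unknown to reader
  R1 fires at checksum
  R3 fires at payload
  R1 fires at rating
  R1 fires at score
  R1 fires at zip
  => backward verdict for Profile: BREAKING, 5 violation(s)
forward pass over Profile, reader schema v1, writer schema v2:
  channel: no writer-side match
  signature: no writer-side match
  payload: paired with writer payload (float64 -> bytes; writer required)
  score: paired with writer score (float32 -> float32; writer optional)
  attempts: paired with writer attempts (int32 -> int32; writer optional)
  zip: paired with writer zip (int32 -> int32; writer optional)
  writer checksum: unknown to reader
  writer rating: unknown to reader
  R1 fires at attempts
  R4 fires at attempts
  R1 fires at channel
  R3 fires at payload
  R1 fires at score
  R1 fires at signature
  R1 fires at zip
  => forward verdict for Profile: BREAKING, 7 violation(s)

backward: BREAKING [(checksum, R1), (payload, R3), (rating, R1), (score, R1), (zip, R1)]; forward: BREAKING [(attempts, R1), (attempts, R4), (channel, R1), (payload, R3), (score, R1), (signature, R1), (zip, R1)]


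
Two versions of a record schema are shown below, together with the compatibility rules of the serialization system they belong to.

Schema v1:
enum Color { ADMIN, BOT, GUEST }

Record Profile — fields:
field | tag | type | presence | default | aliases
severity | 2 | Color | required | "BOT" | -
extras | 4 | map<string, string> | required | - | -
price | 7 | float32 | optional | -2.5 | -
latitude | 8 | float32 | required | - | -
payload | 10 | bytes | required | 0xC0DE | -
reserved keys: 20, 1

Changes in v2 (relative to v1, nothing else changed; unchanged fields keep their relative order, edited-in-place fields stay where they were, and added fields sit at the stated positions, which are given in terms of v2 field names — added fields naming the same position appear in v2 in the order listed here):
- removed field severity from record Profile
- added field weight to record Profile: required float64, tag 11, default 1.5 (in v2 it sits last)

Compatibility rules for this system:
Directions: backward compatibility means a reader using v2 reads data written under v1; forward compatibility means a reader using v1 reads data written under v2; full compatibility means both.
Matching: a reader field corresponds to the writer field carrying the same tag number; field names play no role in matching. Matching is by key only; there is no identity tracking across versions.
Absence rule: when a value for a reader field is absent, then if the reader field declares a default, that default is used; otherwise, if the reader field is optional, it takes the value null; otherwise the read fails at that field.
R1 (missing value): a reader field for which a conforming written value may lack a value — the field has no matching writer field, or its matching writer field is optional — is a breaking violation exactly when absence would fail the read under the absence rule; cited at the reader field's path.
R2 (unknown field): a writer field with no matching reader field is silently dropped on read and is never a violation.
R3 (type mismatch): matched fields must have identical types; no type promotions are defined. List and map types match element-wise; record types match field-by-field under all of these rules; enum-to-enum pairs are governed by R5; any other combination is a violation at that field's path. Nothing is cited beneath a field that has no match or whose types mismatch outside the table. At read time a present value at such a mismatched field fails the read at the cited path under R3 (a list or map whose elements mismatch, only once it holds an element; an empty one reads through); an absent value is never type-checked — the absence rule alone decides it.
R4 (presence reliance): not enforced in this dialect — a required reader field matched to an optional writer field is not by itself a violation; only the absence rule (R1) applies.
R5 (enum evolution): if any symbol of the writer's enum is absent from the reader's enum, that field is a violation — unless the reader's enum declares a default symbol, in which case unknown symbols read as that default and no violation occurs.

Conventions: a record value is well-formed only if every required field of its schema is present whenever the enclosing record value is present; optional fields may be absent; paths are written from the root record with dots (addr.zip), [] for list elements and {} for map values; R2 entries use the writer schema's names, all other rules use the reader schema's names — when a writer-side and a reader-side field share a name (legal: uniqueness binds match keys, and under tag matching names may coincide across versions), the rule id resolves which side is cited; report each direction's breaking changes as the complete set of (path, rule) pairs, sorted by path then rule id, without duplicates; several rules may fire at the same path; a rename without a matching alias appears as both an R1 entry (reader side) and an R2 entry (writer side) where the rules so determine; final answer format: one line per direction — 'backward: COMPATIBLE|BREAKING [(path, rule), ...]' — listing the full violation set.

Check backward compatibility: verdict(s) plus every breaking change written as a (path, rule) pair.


each type pair in Profile: writer, then reader
checking backward for Profile: reader v2 against writer v1:
  map<string, string> -> map<string, string>, writer required: extras aligns to extras
  float32 -> float32, writer optional: price aligns to price
  float32 -> float32, writer required: latitude aligns to latitude
  bytes -> bytes, writer required: payload aligns to payload
  weight: no writer match
  severity (writer side), unknown to reader
  => backward verdict for Profile: COMPATIBLE, no violations
the rest of the Profile diff is inert for this question:
  removed field severity from record Profile -> inert for the asked Profile verdict: nothing fires
  added field weight to record Profile: required float64, tag 11, default 1.5 (in v2 it sits last) -> inert for the asked Profile verdict: nothing fires

backward: COMPATIBLE []


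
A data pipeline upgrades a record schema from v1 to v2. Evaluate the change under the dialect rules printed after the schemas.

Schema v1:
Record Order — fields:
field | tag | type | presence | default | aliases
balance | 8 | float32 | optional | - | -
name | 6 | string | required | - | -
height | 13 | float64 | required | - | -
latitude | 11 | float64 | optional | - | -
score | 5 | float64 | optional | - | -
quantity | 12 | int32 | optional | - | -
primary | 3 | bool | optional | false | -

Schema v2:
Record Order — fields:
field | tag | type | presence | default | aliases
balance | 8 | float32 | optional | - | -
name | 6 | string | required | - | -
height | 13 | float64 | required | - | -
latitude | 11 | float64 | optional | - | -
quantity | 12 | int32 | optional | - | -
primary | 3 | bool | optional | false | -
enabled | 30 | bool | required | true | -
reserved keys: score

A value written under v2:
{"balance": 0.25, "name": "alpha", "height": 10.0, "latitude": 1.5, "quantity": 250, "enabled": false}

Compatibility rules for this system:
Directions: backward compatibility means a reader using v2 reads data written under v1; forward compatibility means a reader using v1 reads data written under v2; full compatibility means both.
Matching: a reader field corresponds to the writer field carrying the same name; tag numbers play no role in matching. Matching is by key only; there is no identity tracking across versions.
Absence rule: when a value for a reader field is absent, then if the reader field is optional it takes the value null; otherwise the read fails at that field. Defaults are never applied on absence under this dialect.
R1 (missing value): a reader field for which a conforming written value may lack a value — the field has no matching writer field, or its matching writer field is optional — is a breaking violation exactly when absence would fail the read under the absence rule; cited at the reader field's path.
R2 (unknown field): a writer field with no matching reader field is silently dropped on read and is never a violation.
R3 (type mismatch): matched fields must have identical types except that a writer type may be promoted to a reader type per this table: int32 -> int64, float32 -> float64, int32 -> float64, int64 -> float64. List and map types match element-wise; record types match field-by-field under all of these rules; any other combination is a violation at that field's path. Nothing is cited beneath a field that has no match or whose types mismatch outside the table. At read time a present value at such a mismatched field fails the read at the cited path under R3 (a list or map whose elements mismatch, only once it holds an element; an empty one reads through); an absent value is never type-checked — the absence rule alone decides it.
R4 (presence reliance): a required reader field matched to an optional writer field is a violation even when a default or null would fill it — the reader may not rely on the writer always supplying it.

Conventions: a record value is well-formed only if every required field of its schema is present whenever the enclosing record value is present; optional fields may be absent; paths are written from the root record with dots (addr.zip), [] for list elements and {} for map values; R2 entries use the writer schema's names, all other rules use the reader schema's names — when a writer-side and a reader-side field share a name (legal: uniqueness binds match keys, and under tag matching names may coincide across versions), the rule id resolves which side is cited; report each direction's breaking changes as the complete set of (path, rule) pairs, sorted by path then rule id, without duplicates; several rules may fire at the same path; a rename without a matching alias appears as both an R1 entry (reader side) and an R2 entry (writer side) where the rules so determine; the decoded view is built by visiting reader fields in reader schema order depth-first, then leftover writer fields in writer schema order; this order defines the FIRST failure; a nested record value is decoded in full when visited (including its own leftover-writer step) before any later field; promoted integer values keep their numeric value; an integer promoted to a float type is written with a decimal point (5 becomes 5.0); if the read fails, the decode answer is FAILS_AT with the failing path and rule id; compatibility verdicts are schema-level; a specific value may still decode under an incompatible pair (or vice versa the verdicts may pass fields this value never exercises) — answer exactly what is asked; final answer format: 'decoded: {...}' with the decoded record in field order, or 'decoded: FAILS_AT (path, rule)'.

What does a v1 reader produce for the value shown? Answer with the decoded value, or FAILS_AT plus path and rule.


arrows below run writer -> reader for Order
decode walk for Order under reader schema v1:
  balance := 0.25
  name := "alpha"
  height := 10.0
  latitude := 1.5
  score := null (not supplied -> null)
  quantity := 250
  primary := null (not supplied -> null)
  writer enabled: unmatched, discarded
  => decoded: {"balance": 0.25, "name": "alpha", "height": 10.0, "latitude": 1.5, "score": null, "quantity": 250, "primary": null}
ruling out the remaining Order differences:
  added field enabled to record Order: required bool, tag 30, default true (in v2 it sits last) -> a verdict-level change on Order — the shown value reads the same
  removed field score from record Order (its key "score" joins the reserved list) -> no rule fires on it and the decoded Order view is identical with or without it

decoded: {"balance": 0.25, "name": "alpha", "height": 10.0, "latitude": 1.5, "score": null, "quantity": 250, "primary": null}


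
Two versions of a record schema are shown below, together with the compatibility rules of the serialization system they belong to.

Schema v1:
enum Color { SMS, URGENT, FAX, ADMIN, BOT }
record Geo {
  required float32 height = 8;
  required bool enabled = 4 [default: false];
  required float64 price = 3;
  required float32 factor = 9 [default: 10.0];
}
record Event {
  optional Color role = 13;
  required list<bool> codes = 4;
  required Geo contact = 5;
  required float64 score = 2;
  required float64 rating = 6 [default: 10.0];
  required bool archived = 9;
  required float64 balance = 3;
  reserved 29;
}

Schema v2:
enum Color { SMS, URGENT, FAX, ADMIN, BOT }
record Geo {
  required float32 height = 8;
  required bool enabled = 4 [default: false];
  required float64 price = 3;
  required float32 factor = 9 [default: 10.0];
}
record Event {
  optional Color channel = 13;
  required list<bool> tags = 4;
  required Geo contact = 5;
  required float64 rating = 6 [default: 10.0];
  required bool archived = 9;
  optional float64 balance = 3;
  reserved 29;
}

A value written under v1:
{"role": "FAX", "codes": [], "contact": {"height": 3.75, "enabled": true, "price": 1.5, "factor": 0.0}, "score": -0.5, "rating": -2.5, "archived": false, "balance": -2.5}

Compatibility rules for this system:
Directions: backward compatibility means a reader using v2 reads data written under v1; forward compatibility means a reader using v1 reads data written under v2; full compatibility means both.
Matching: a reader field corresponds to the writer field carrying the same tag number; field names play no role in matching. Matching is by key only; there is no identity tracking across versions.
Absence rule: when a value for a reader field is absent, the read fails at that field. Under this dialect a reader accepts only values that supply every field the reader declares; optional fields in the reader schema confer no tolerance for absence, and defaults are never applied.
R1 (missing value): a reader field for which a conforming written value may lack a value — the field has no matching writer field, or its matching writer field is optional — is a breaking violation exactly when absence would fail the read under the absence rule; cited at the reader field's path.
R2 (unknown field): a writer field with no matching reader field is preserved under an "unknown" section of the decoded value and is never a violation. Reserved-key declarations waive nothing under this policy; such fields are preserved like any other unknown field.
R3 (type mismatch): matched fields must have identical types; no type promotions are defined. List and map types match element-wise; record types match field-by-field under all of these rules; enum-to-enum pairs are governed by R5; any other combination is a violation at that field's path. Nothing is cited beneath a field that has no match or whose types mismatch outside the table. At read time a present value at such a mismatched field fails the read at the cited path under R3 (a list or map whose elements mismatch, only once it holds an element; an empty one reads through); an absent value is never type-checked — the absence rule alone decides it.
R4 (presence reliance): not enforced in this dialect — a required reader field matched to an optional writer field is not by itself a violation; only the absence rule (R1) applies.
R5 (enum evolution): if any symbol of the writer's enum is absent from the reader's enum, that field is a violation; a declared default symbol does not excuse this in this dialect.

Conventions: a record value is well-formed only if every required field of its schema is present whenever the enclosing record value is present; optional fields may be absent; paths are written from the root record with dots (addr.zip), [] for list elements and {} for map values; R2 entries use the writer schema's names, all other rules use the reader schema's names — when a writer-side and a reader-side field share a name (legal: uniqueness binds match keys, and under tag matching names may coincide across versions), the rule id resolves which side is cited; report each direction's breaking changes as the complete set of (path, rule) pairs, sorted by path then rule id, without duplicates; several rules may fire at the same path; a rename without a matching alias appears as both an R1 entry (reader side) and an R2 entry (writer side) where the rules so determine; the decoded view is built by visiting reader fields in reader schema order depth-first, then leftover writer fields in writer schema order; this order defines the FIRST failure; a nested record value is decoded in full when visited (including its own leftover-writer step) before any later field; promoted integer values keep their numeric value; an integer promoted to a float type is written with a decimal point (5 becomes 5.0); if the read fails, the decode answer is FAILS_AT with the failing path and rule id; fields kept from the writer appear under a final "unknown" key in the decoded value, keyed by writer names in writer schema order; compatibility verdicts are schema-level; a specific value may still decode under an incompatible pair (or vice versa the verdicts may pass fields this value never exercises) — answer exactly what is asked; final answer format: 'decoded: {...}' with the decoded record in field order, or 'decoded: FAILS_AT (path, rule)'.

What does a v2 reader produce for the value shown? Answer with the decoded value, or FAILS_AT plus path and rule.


the writer's type comes first in each Event pair
decode (reader v2):
  channel := "FAX" (from writer role)
  tags := [] (from writer codes)
  contact.height := 3.75
  contact.enabled := true
  contact.price := 1.5
  contact.factor := 0.0
  rating := -2.5
  archived := false
  balance := -2.5
  writer score: kept under "unknown"
  => decoded: {"channel": "FAX", "tags": [], "contact": {"height": 3.75, "enabled": true, "price": 1.5, "factor": 0.0}, "rating": -2.5, "archived": false, "balance": -2.5, "unknown": {"score": -0.5}}
the rest of the Event diff is inert for this question:
  field balance in record Event: required changed to optional -> matters for Event compatibility verdicts, not for this value's decode

decoded: {"channel": "FAX", "tags": [], "contact": {"height": 3.75, "enabled": true, "price": 1.5, "factor": 0.0}, "rating": -2.5, "archived": false, "balance": -2.5, "unknown": {"score": -0.5}}
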